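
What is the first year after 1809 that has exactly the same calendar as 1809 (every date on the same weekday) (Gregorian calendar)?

1815

Two years share a calendar iff Jan 1 falls on the same weekday and both are leap or both are common. 1809: Jan 1 is Sunday, common year.
1810: Jan 1 Monday, common
1811: Jan 1 Tuesday, common
1812: Jan 1 Wednesday, leap
1813: Jan 1 Friday, common
1814: Jan 1 Saturday, common
1815: Jan 1 Sunday, common
1815 matches on both conditions.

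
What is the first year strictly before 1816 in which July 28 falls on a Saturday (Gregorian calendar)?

From one year to the next, a fixed date's weekday advances by 1, or by 2 when a Feb 29 lies between the two dates.
1816: July 28 is Sunday.
1815: Friday (−2)
1814: Thursday (−1)
1813: Wednesday (−1)
1812: Tuesday (−1)
1811: Sunday (−2)
1810: Saturday (−1)
July 28 falls on a Saturday in 1810.

1810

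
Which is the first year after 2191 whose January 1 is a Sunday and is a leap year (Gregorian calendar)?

2192

Jan 1 advances by 2 weekdays after a leap year and by 1 after a common year.
2191: Jan 1 is Saturday.
2192: Sunday (leap)
2192 begins on a Sunday and is a leap year.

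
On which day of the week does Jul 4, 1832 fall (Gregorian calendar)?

January 1, 1832 is a Sunday.
July 4 is day 186 of the year, i.e. 185 days after Jan 1.
185 mod 7 = 3, so advance 3 weekdays from Sunday: Wednesday.

Wednesday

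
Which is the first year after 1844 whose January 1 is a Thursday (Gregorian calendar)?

1846

Jan 1 advances by 2 weekdays after a leap year and by 1 after a common year.
1844: Jan 1 is Monday (leap).
1845: Wednesday
1846: Thursday
1846 begins on a Thursday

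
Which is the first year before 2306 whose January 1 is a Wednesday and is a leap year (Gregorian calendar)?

2296

Jan 1 advances by 2 weekdays after a leap year and by 1 after a common year.
2306: Jan 1 is Monday.
2305: Sunday
2304: Friday (leap)
2303: Thursday
2302: Wednesday
2301: Tuesday
2300: Monday
2299: Sunday
2298: Saturday
2297: Friday
2296: Wednesday (leap)
2296 begins on a Wednesday and is a leap year.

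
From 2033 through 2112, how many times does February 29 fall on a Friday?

Leap years in 2033–2112: 19 of them.
Feb 29 weekday advances by 5 (mod 7) from one leap year to the next four years later (or differs when a century non-leap intervenes).
Leap-day weekdays: 2036:Fri✓ 2040:Wed 2044:Mon 2048:Sat 2052:Thu 2056:Tue 2060:Sun 2064:Fri✓ 2068:Wed 2072:Mon 2076:Sat 2080:Thu 2084:Tue 2088:Sun 2092:Fri✓ 2096:Wed 2104:Fri✓ 2108:Wed 2112:Mon
Friday: 2036, 2064, 2092, 2104 → 4.

4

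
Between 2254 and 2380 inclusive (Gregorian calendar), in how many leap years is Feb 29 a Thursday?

4

Leap years in 2254–2380: 31 of them.
Feb 29 weekday advances by 5 (mod 7) from one leap year to the next four years later (or differs when a century non-leap intervenes).
Leap-day weekdays: 2256:Fri 2260:Wed 2264:Mon 2268:Sat 2272:Thu✓ 2276:Tue 2280:Sun 2284:Fri 2288:Wed 2292:Mon 2296:Sat 2304:Mon 2308:Sat …(5 more)… 2332:Mon 2336:Sat 2340:Thu✓ 2344:Tue 2348:Sun 2352:Fri 2356:Wed 2360:Mon 2364:Sat 2368:Thu✓ 2372:Tue 2376:Sun 2380:Fri
Thursday: 2272, 2312, 2340, 2368 → 4.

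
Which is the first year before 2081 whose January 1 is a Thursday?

Jan 1 advances by 2 weekdays after a leap year and by 1 after a common year.
2081: Jan 1 is Wednesday.
2080: Monday (leap)
2079: Sunday
2078: Saturday
2077: Friday
2076: Wednesday (leap)
2075: Tuesday
2074: Monday
2073: Sunday
2072: Friday (leap)
2071: Thursday
2071 begins on a Thursday

2071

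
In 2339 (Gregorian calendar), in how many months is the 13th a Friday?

2

Check the 13th of each month of 2339: Jan 13: Fri, Feb 13: Mon, Mar 13: Mon, Apr 13: Thu, May 13: Sat, Jun 13: Tue, Jul 13: Thu, Aug 13: Sun, Sep 13: Wed, Oct 13: Fri, Nov 13: Mon, Dec 13: Wed.
Friday occurs in January, October — 2 months.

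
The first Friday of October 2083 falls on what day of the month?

October 1, 2083 is a Friday, so the first Friday is the 1st.
The first Friday is 1 + 0 = 1.

1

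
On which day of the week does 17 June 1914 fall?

January 1, 1914 is a Thursday.
June 17 is day 168 of the year, i.e. 167 days after Jan 1.
167 mod 7 = 6, so advance 6 weekdays from Thursday: Wednesday.

Wednesday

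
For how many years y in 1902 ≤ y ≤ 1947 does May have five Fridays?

21

May has 31 days; it has five Fridays when Friday falls among the first (month-length − 28) days — i.e. when May 1 is one of Friday/Thursday/Wednesday.
May 1 by year: 1902:Thu✓ 1903:Fri✓ 1904:Sun 1905:Mon 1906:Tue 1907:Wed✓ 1908:Fri✓ 1909:Sat 1910:Sun 1911:Mon 1912:Wed✓ 1913:Thu✓ 1914:Fri✓ 1915:Sat 1916:Mon …(16 more)… 1933:Mon 1934:Tue 1935:Wed✓ 1936:Fri✓ 1937:Sat 1938:Sun 1939:Mon 1940:Wed✓ 1941:Thu✓ 1942:Fri✓ 1943:Sat 1944:Mon 1945:Tue 1946:Wed✓ 1947:Thu✓
Years with five Fridays: 1902, 1903, 1907, 1908, 1912, 1913, 1914, 1918, 1919, 1924, 1925, 1929, 1930, 1931, 1935, 1936, 1940, 1941, 1942, 1946, 1947 → 21.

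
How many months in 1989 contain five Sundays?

A month of length L has five Sundays iff its first Sunday is on day ≤ L−28 (so day 1–3 in a 31-day month, 1–2 in a 30-day month, day 1 in a leap February).
Checking each month of 1989: Jan starts Sun (31d) ✓; Feb starts Wed (28d); Mar starts Wed (31d); Apr starts Sat (30d) ✓; May starts Mon (31d); Jun starts Thu (30d); Jul starts Sat (31d) ✓; Aug starts Tue (31d); Sep starts Fri (30d); Oct starts Sun (31d) ✓; Nov starts Wed (30d); Dec starts Fri (31d) ✓.
Five-Sunday months: January, April, July, October, December → 5.

5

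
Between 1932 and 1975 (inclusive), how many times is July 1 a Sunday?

Track July 1's weekday year by year (advancing +1, or +2 across a Feb 29):
  1932: Fri  1933: Sat (+1)  1934: Sun (+1) ✓  1935: Mon (+1)  1936: Wed (+2)
  1937: Thu (+1)  1938: Fri (+1)  1939: Sat (+1)  1940: Mon (+2)  1941: Tue (+1)
  1942: Wed (+1)  1943: Thu (+1)  1944: Sat (+2)  1945: Sun (+1) ✓  … (16 more years) …
  1962: Sun (+1) ✓  1963: Mon (+1)  1964: Wed (+2)  1965: Thu (+1)  1966: Fri (+1)
  1967: Sat (+1)  1968: Mon (+2)  1969: Tue (+1)  1970: Wed (+1)  1971: Thu (+1)
  1972: Sat (+2)  1973: Sun (+1) ✓  1974: Mon (+1)  1975: Tue (+1)
Sunday years: 1934, 1945, 1951, 1956, 1962, 1973 — 6 in total.

6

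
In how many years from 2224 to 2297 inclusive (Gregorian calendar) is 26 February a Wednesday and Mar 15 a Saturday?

Check each year's weekday for 26 February and Mar 15:
  2224: Thu/Mon  2225: Sat/Tue  2226: Sun/Wed  2227: Mon/Thu  2228: Tue/Sat  2229: Thu/Sun  2230: Fri/Mon  2231: Sat/Tue  2232: Sun/Thu  2233: Tue/Fri  2234: Wed/Sat ✓  2235: Thu/Sun  2236: Fri/Tue  2237: Sun/Wed  …(46 more)…  2284: Tue/Sat  2285: Thu/Sun  2286: Fri/Mon  2287: Sat/Tue  2288: Sun/Thu  2289: Tue/Fri  2290: Wed/Sat ✓  2291: Thu/Sun  2292: Fri/Tue  2293: Sun/Wed  2294: Mon/Thu  2295: Tue/Fri  2296: Wed/Sun  2297: Fri/Mon
Both conditions hold in: 2234, 2245, 2251, 2262, 2273, 2279, 2290 — 7.

7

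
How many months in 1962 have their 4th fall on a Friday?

1

Check the 4th of each month of 1962: Jan 4: Thu, Feb 4: Sun, Mar 4: Sun, Apr 4: Wed, May 4: Fri, Jun 4: Mon, Jul 4: Wed, Aug 4: Sat, Sep 4: Tue, Oct 4: Thu, Nov 4: Sun, Dec 4: Tue.
Friday occurs in May — 1 month.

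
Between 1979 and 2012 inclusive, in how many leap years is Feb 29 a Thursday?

Leap years in 1979–2012: 9 of them.
Feb 29 weekday advances by 5 (mod 7) from one leap year to the next four years later (or differs when a century non-leap intervenes).
Leap-day weekdays: 1980:Fri 1984:Wed 1988:Mon 1992:Sat 1996:Thu✓ 2000:Tue 2004:Sun 2008:Fri 2012:Wed
Thursday: 1996 → 1.

1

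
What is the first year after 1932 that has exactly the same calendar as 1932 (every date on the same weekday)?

1960

Two years share a calendar iff Jan 1 falls on the same weekday and both are leap or both are common. 1932: Jan 1 is Friday, leap year.
1933: Jan 1 Sunday, common
1934: Jan 1 Monday, common
1935: Jan 1 Tuesday, common
1936: Jan 1 Wednesday, leap
1937: Jan 1 Friday, common
1938: Jan 1 Saturday, common
1939: Jan 1 Sunday, common
1940: Jan 1 Monday, leap
1941: Jan 1 Wednesday, common
1942: Jan 1 Thursday, common
1943: Jan 1 Friday, common
1944: Jan 1 Saturday, leap
1945: Jan 1 Monday, common
1946: Jan 1 Tuesday, common
1947: Jan 1 Wednesday, common
1948: Jan 1 Thursday, leap
1949: Jan 1 Saturday, common
1950: Jan 1 Sunday, common
1951: Jan 1 Monday, common
1952: Jan 1 Tuesday, leap
1953: Jan 1 Thursday, common
1954: Jan 1 Friday, common
1955: Jan 1 Saturday, common
1956: Jan 1 Sunday, leap
1957: Jan 1 Tuesday, common
1958: Jan 1 Wednesday, common
1959: Jan 1 Thursday, common
1960: Jan 1 Friday, leap
1960 matches on both conditions.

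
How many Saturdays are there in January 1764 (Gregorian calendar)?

4

January 1764 has 31 days and begins on Sunday.
The first Saturday is January 7.
Saturdays fall on 7, 14, 21, 28 — that's 4.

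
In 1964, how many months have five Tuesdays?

A month of length L has five Tuesdays iff its first Tuesday is on day ≤ L−28 (so day 1–3 in a 31-day month, 1–2 in a 30-day month, day 1 in a leap February).
Checking each month of 1964: Jan starts Wed (31d); Feb starts Sat (29d); Mar starts Sun (31d) ✓; Apr starts Wed (30d); May starts Fri (31d); Jun starts Mon (30d) ✓; Jul starts Wed (31d); Aug starts Sat (31d); Sep starts Tue (30d) ✓; Oct starts Thu (31d); Nov starts Sun (30d); Dec starts Tue (31d) ✓.
Five-Tuesday months: March, June, September, December → 4.

4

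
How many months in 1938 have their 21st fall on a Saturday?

Check the 21st of each month of 1938: Jan 21: Fri, Feb 21: Mon, Mar 21: Mon, Apr 21: Thu, May 21: Sat, Jun 21: Tue, Jul 21: Thu, Aug 21: Sun, Sep 21: Wed, Oct 21: Fri, Nov 21: Mon, Dec 21: Wed.
Saturday occurs in May — 1 month.

1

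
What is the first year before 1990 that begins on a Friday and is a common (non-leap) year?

1982

Jan 1 advances by 2 weekdays after a leap year and by 1 after a common year.
1990: Jan 1 is Monday.
1989: Sunday
1988: Friday (leap)
1987: Thursday
1986: Wednesday
1985: Tuesday
1984: Sunday (leap)
1983: Saturday
1982: Friday
1982 begins on a Friday and is a common year.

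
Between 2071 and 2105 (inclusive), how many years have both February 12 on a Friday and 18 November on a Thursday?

4

Check each year's weekday for February 12 and 18 November:
  2071: Thu/Wed  2072: Fri/Fri  2073: Sun/Sat  2074: Mon/Sun  2075: Tue/Mon  2076: Wed/Wed  2077: Fri/Thu ✓  2078: Sat/Fri  2079: Sun/Sat  2080: Mon/Mon  2081: Wed/Tue  2082: Thu/Wed  2083: Fri/Thu ✓  2084: Sat/Sat  …(7 more)…  2092: Tue/Tue  2093: Thu/Wed  2094: Fri/Thu ✓  2095: Sat/Fri  2096: Sun/Sun  2097: Tue/Mon  2098: Wed/Tue  2099: Thu/Wed  2100: Fri/Thu ✓  2101: Sat/Fri  2102: Sun/Sat  2103: Mon/Sun  2104: Tue/Tue  2105: Thu/Wed
Both conditions hold in: 2077, 2083, 2094, 2100 — 4.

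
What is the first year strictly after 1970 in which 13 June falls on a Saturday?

1981

From one year to the next, a fixed date's weekday advances by 1, or by 2 when a Feb 29 lies between the two dates.
1970: June 13 is Saturday.
1971: Sunday (+1)
1972: Tuesday (+2)
1973: Wednesday (+1)
1974: Thursday (+1)
1975: Friday (+1)
1976: Sunday (+2)
1977: Monday (+1)
1978: Tuesday (+1)
1979: Wednesday (+1)
1980: Friday (+2)
1981: Saturday (+1)
13 June falls on a Saturday in 1981.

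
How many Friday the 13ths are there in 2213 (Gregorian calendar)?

1

Check the 13th of each month of 2213: Jan 13: Wed, Feb 13: Sat, Mar 13: Sat, Apr 13: Tue, May 13: Thu, Jun 13: Sun, Jul 13: Tue, Aug 13: Fri, Sep 13: Mon, Oct 13: Wed, Nov 13: Sat, Dec 13: Mon.
Friday occurs in August — 1 month.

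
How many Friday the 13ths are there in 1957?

Check the 13th of each month of 1957: Jan 13: Sun, Feb 13: Wed, Mar 13: Wed, Apr 13: Sat, May 13: Mon, Jun 13: Thu, Jul 13: Sat, Aug 13: Tue, Sep 13: Fri, Oct 13: Sun, Nov 13: Wed, Dec 13: Fri.
Friday occurs in September, December — 2 months.

2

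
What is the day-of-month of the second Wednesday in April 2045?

April 1, 2045 is a Saturday, so the first Wednesday is the 5th.
The second Wednesday is 5 + 7 = 12.

12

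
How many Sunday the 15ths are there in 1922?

Check the 15th of each month of 1922: Jan 15: Sun, Feb 15: Wed, Mar 15: Wed, Apr 15: Sat, May 15: Mon, Jun 15: Thu, Jul 15: Sat, Aug 15: Tue, Sep 15: Fri, Oct 15: Sun, Nov 15: Wed, Dec 15: Fri.
Sunday occurs in January, October — 2 months.

2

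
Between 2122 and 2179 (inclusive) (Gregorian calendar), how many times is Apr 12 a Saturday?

8

Track Apr 12's weekday year by year (advancing +1, or +2 across a Feb 29):
  2122: Sun  2123: Mon (+1)  2124: Wed (+2)  2125: Thu (+1)  2126: Fri (+1)
  2127: Sat (+1) ✓  2128: Mon (+2)  2129: Tue (+1)  2130: Wed (+1)  2131: Thu (+1)
  2132: Sat (+2) ✓  2133: Sun (+1)  2134: Mon (+1)  2135: Tue (+1)  … (30 more years) …
  2166: Sat (+1) ✓  2167: Sun (+1)  2168: Tue (+2)  2169: Wed (+1)  2170: Thu (+1)
  2171: Fri (+1)  2172: Sun (+2)  2173: Mon (+1)  2174: Tue (+1)  2175: Wed (+1)
  2176: Fri (+2)  2177: Sat (+1) ✓  2178: Sun (+1)  2179: Mon (+1)
Saturday years: 2127, 2132, 2138, 2149, 2155, 2160, 2166, 2177 — 8 in total.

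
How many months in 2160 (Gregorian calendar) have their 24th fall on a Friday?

1

Check the 24th of each month of 2160: Jan 24: Thu, Feb 24: Sun, Mar 24: Mon, Apr 24: Thu, May 24: Sat, Jun 24: Tue, Jul 24: Thu, Aug 24: Sun, Sep 24: Wed, Oct 24: Fri, Nov 24: Mon, Dec 24: Wed.
Friday occurs in October — 1 month.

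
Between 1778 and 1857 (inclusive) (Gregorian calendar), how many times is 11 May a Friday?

Track 11 May's weekday year by year (advancing +1, or +2 across a Feb 29):
  1778: Mon  1779: Tue (+1)  1780: Thu (+2)  1781: Fri (+1) ✓  1782: Sat (+1)
  1783: Sun (+1)  1784: Tue (+2)  1785: Wed (+1)  1786: Thu (+1)  1787: Fri (+1) ✓
  1788: Sun (+2)  1789: Mon (+1)  1790: Tue (+1)  1791: Wed (+1)  … (52 more years) …
  1844: Sat (+2)  1845: Sun (+1)  1846: Mon (+1)  1847: Tue (+1)  1848: Thu (+2)
  1849: Fri (+1) ✓  1850: Sat (+1)  1851: Sun (+1)  1852: Tue (+2)  1853: Wed (+1)
  1854: Thu (+1)  1855: Fri (+1) ✓  1856: Sun (+2)  1857: Mon (+1)
Friday years: 1781, 1787, 1792, 1798, 1804, 1810, 1821, 1827, 1832, 1838, 1849, 1855 — 12 in total.

12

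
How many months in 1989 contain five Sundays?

5

A month of length L has five Sundays iff its first Sunday is on day ≤ L−28 (so day 1–3 in a 31-day month, 1–2 in a 30-day month, day 1 in a leap February).
Checking each month of 1989: Jan starts Sun (31d) ✓; Feb starts Wed (28d); Mar starts Wed (31d); Apr starts Sat (30d) ✓; May starts Mon (31d); Jun starts Thu (30d); Jul starts Sat (31d) ✓; Aug starts Tue (31d); Sep starts Fri (30d); Oct starts Sun (31d) ✓; Nov starts Wed (30d); Dec starts Fri (31d) ✓.
Five-Sunday months: January, April, July, October, December → 5.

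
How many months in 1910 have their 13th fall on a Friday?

1

Check the 13th of each month of 1910: Jan 13: Thu, Feb 13: Sun, Mar 13: Sun, Apr 13: Wed, May 13: Fri, Jun 13: Mon, Jul 13: Wed, Aug 13: Sat, Sep 13: Tue, Oct 13: Thu, Nov 13: Sun, Dec 13: Tue.
Friday occurs in May — 1 month.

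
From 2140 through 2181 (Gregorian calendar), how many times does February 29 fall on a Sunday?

Leap years in 2140–2181: 11 of them.
Feb 29 weekday advances by 5 (mod 7) from one leap year to the next four years later (or differs when a century non-leap intervenes).
Leap-day weekdays: 2140:Mon 2144:Sat 2148:Thu 2152:Tue 2156:Sun✓ 2160:Fri 2164:Wed 2168:Mon 2172:Sat 2176:Thu 2180:Tue
Sunday: 2156 → 1.

1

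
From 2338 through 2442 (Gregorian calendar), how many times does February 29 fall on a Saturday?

3

Leap years in 2338–2442: 26 of them.
Feb 29 weekday advances by 5 (mod 7) from one leap year to the next four years later (or differs when a century non-leap intervenes).
Leap-day weekdays: 2340:Thu 2344:Tue 2348:Sun 2352:Fri 2356:Wed 2360:Mon 2364:Sat✓ 2368:Thu 2372:Tue 2376:Sun 2380:Fri 2384:Wed 2388:Mon 2392:Sat✓ 2396:Thu 2400:Tue 2404:Sun 2408:Fri 2412:Wed 2416:Mon 2420:Sat✓ 2424:Thu 2428:Tue 2432:Sun 2436:Fri 2440:Wed
Saturday: 2364, 2392, 2420 → 3.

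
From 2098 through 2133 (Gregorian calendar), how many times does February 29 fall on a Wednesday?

1

Leap years in 2098–2133: 8 of them.
Feb 29 weekday advances by 5 (mod 7) from one leap year to the next four years later (or differs when a century non-leap intervenes).
Leap-day weekdays: 2104:Fri 2108:Wed✓ 2112:Mon 2116:Sat 2120:Thu 2124:Tue 2128:Sun 2132:Fri
Wednesday: 2108 → 1.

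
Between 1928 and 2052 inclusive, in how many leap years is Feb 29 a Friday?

4

Leap years in 1928–2052: 32 of them.
Feb 29 weekday advances by 5 (mod 7) from one leap year to the next four years later (or differs when a century non-leap intervenes).
Leap-day weekdays: 1928:Wed 1932:Mon 1936:Sat 1940:Thu 1944:Tue 1948:Sun 1952:Fri✓ 1956:Wed 1960:Mon 1964:Sat 1968:Thu 1972:Tue 1976:Sun …(6 more)… 2004:Sun 2008:Fri✓ 2012:Wed 2016:Mon 2020:Sat 2024:Thu 2028:Tue 2032:Sun 2036:Fri✓ 2040:Wed 2044:Mon 2048:Sat 2052:Thu
Friday: 1952, 1980, 2008, 2036 → 4.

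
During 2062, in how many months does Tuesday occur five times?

A month of length L has five Tuesdays iff its first Tuesday is on day ≤ L−28 (so day 1–3 in a 31-day month, 1–2 in a 30-day month, day 1 in a leap February).
Checking each month of 2062: Jan starts Sun (31d) ✓; Feb starts Wed (28d); Mar starts Wed (31d); Apr starts Sat (30d); May starts Mon (31d) ✓; Jun starts Thu (30d); Jul starts Sat (31d); Aug starts Tue (31d) ✓; Sep starts Fri (30d); Oct starts Sun (31d) ✓; Nov starts Wed (30d); Dec starts Fri (31d).
Five-Tuesday months: January, May, August, October → 4.

4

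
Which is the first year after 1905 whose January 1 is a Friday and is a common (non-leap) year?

1909

Jan 1 advances by 2 weekdays after a leap year and by 1 after a common year.
1905: Jan 1 is Sunday.
1906: Monday
1907: Tuesday
1908: Wednesday (leap)
1909: Friday
1909 begins on a Friday and is a common year.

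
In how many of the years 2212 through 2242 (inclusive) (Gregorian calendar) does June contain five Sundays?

June has 30 days; it has five Sundays when Sunday falls among the first (month-length − 28) days — i.e. when June 1 is one of Sunday/Saturday.
June 1 by year: 2212:Mon 2213:Tue 2214:Wed 2215:Thu 2216:Sat✓ 2217:Sun✓ 2218:Mon 2219:Tue 2220:Thu 2221:Fri 2222:Sat✓ 2223:Sun✓ 2224:Tue 2225:Wed 2226:Thu 2227:Fri 2228:Sun✓ 2229:Mon 2230:Tue 2231:Wed 2232:Fri 2233:Sat✓ 2234:Sun✓ 2235:Mon 2236:Wed 2237:Thu 2238:Fri 2239:Sat✓ 2240:Mon 2241:Tue 2242:Wed
Years with five Sundays: 2216, 2217, 2222, 2223, 2228, 2233, 2234, 2239 → 8.

8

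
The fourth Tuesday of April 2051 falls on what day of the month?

25

April 1, 2051 is a Saturday, so the first Tuesday is the 4th.
The fourth Tuesday is 4 + 21 = 25.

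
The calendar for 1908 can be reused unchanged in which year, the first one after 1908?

1936

Two years share a calendar iff Jan 1 falls on the same weekday and both are leap or both are common. 1908: Jan 1 is Wednesday, leap year.
1909: Jan 1 Friday, common
1910: Jan 1 Saturday, common
1911: Jan 1 Sunday, common
1912: Jan 1 Monday, leap
1913: Jan 1 Wednesday, common
1914: Jan 1 Thursday, common
1915: Jan 1 Friday, common
1916: Jan 1 Saturday, leap
1917: Jan 1 Monday, common
1918: Jan 1 Tuesday, common
1919: Jan 1 Wednesday, common
1920: Jan 1 Thursday, leap
1921: Jan 1 Saturday, common
1922: Jan 1 Sunday, common
1923: Jan 1 Monday, common
1924: Jan 1 Tuesday, leap
1925: Jan 1 Thursday, common
1926: Jan 1 Friday, common
1927: Jan 1 Saturday, common
1928: Jan 1 Sunday, leap
1929: Jan 1 Tuesday, common
1930: Jan 1 Wednesday, common
1931: Jan 1 Thursday, common
1932: Jan 1 Friday, leap
1933: Jan 1 Sunday, common
1934: Jan 1 Monday, common
1935: Jan 1 Tuesday, common
1936: Jan 1 Wednesday, leap
1936 matches on both conditions.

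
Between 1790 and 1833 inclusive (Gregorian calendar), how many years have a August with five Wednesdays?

August has 31 days; it has five Wednesdays when Wednesday falls among the first (month-length − 28) days — i.e. when August 1 is one of Wednesday/Tuesday/Monday.
August 1 by year: 1790:Sun 1791:Mon✓ 1792:Wed✓ 1793:Thu 1794:Fri 1795:Sat 1796:Mon✓ 1797:Tue✓ 1798:Wed✓ 1799:Thu 1800:Fri 1801:Sat 1802:Sun 1803:Mon✓ 1804:Wed✓ …(14 more)… 1819:Sun 1820:Tue✓ 1821:Wed✓ 1822:Thu 1823:Fri 1824:Sun 1825:Mon✓ 1826:Tue✓ 1827:Wed✓ 1828:Fri 1829:Sat 1830:Sun 1831:Mon✓ 1832:Wed✓ 1833:Thu
Years with five Wednesdays: 1791, 1792, 1796, 1797, 1798, 1803, 1804, 1808, 1809, 1810, 1814, 1815, 1820, 1821, 1825, 1826, 1827, 1831, 1832 → 19.

19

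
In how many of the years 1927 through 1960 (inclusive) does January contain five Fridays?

15

January has 31 days; it has five Fridays when Friday falls among the first (month-length − 28) days — i.e. when January 1 is one of Friday/Thursday/Wednesday.
January 1 by year: 1927:Sat 1928:Sun 1929:Tue 1930:Wed✓ 1931:Thu✓ 1932:Fri✓ 1933:Sun 1934:Mon 1935:Tue 1936:Wed✓ 1937:Fri✓ 1938:Sat 1939:Sun 1940:Mon 1941:Wed✓ …(4 more)… 1946:Tue 1947:Wed✓ 1948:Thu✓ 1949:Sat 1950:Sun 1951:Mon 1952:Tue 1953:Thu✓ 1954:Fri✓ 1955:Sat 1956:Sun 1957:Tue 1958:Wed✓ 1959:Thu✓ 1960:Fri✓
Years with five Fridays: 1930, 1931, 1932, 1936, 1937, 1941, 1942, 1943, 1947, 1948, 1953, 1954, 1958, 1959, 1960 → 15.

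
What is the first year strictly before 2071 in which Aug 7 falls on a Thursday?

From one year to the next, a fixed date's weekday advances by 1, or by 2 when a Feb 29 lies between the two dates.
2071: August 7 is Friday.
2070: Thursday (−1)
Aug 7 falls on a Thursday in 2070.

2070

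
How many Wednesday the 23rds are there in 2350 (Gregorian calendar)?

1

Check the 23rd of each month of 2350: Jan 23: Mon, Feb 23: Thu, Mar 23: Thu, Apr 23: Sun, May 23: Tue, Jun 23: Fri, Jul 23: Sun, Aug 23: Wed, Sep 23: Sat, Oct 23: Mon, Nov 23: Thu, Dec 23: Sat.
Wednesday occurs in August — 1 month.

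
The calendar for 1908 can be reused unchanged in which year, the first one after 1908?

1936

Two years share a calendar iff Jan 1 falls on the same weekday and both are leap or both are common. 1908: Jan 1 is Wednesday, leap year.
1909: Jan 1 Friday, common
1910: Jan 1 Saturday, common
1911: Jan 1 Sunday, common
1912: Jan 1 Monday, leap
1913: Jan 1 Wednesday, common
1914: Jan 1 Thursday, common
1915: Jan 1 Friday, common
1916: Jan 1 Saturday, leap
1917: Jan 1 Monday, common
1918: Jan 1 Tuesday, common
1919: Jan 1 Wednesday, common
1920: Jan 1 Thursday, leap
1921: Jan 1 Saturday, common
1922: Jan 1 Sunday, common
1923: Jan 1 Monday, common
1924: Jan 1 Tuesday, leap
1925: Jan 1 Thursday, common
1926: Jan 1 Friday, common
1927: Jan 1 Saturday, common
1928: Jan 1 Sunday, leap
1929: Jan 1 Tuesday, common
1930: Jan 1 Wednesday, common
1931: Jan 1 Thursday, common
1932: Jan 1 Friday, leap
1933: Jan 1 Sunday, common
1934: Jan 1 Monday, common
1935: Jan 1 Tuesday, common
1936: Jan 1 Wednesday, leap
1936 matches on both conditions.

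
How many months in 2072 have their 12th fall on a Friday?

Check the 12th of each month of 2072: Jan 12: Tue, Feb 12: Fri, Mar 12: Sat, Apr 12: Tue, May 12: Thu, Jun 12: Sun, Jul 12: Tue, Aug 12: Fri, Sep 12: Mon, Oct 12: Wed, Nov 12: Sat, Dec 12: Mon.
Friday occurs in February, August — 2 months.

2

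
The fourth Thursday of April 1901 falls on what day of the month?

25

April 1, 1901 is a Monday, so the first Thursday is the 4th.
The fourth Thursday is 4 + 21 = 25.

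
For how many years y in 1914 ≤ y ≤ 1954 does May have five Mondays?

May has 31 days; it has five Mondays when Monday falls among the first (month-length − 28) days — i.e. when May 1 is one of Monday/Sunday/Saturday.
May 1 by year: 1914:Fri 1915:Sat✓ 1916:Mon✓ 1917:Tue 1918:Wed 1919:Thu 1920:Sat✓ 1921:Sun✓ 1922:Mon✓ 1923:Tue 1924:Thu 1925:Fri 1926:Sat✓ 1927:Sun✓ 1928:Tue …(11 more)… 1940:Wed 1941:Thu 1942:Fri 1943:Sat✓ 1944:Mon✓ 1945:Tue 1946:Wed 1947:Thu 1948:Sat✓ 1949:Sun✓ 1950:Mon✓ 1951:Tue 1952:Thu 1953:Fri 1954:Sat✓
Years with five Mondays: 1915, 1916, 1920, 1921, 1922, 1926, 1927, 1932, 1933, 1937, 1938, 1939, 1943, 1944, 1948, 1949, 1950, 1954 → 18.

18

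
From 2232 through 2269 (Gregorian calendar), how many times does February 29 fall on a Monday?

Leap years in 2232–2269: 10 of them.
Feb 29 weekday advances by 5 (mod 7) from one leap year to the next four years later (or differs when a century non-leap intervenes).
Leap-day weekdays: 2232:Wed 2236:Mon✓ 2240:Sat 2244:Thu 2248:Tue 2252:Sun 2256:Fri 2260:Wed 2264:Mon✓ 2268:Sat
Monday: 2236, 2264 → 2.

2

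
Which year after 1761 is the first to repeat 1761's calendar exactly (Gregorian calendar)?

Two years share a calendar iff Jan 1 falls on the same weekday and both are leap or both are common. 1761: Jan 1 is Thursday, common year.
1762: Jan 1 Friday, common
1763: Jan 1 Saturday, common
1764: Jan 1 Sunday, leap
1765: Jan 1 Tuesday, common
1766: Jan 1 Wednesday, common
1767: Jan 1 Thursday, common
1767 matches on both conditions.

1767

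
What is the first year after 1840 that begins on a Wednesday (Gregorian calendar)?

Jan 1 advances by 2 weekdays after a leap year and by 1 after a common year.
1840: Jan 1 is Wednesday (leap).
1841: Friday
1842: Saturday
1843: Sunday
1844: Monday (leap)
1845: Wednesday
1845 begins on a Wednesday

1845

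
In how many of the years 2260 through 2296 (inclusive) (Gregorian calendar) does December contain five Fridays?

14

December has 31 days; it has five Fridays when Friday falls among the first (month-length − 28) days — i.e. when December 1 is one of Friday/Thursday/Wednesday.
December 1 by year: 2260:Sat 2261:Sun 2262:Mon 2263:Tue 2264:Thu✓ 2265:Fri✓ 2266:Sat 2267:Sun 2268:Tue 2269:Wed✓ 2270:Thu✓ 2271:Fri✓ 2272:Sun 2273:Mon 2274:Tue …(7 more)… 2282:Fri✓ 2283:Sat 2284:Mon 2285:Tue 2286:Wed✓ 2287:Thu✓ 2288:Sat 2289:Sun 2290:Mon 2291:Tue 2292:Thu✓ 2293:Fri✓ 2294:Sat 2295:Sun 2296:Tue
Years with five Fridays: 2264, 2265, 2269, 2270, 2271, 2275, 2276, 2280, 2281, 2282, 2286, 2287, 2292, 2293 → 14.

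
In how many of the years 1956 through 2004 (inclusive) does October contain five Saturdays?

October has 31 days; it has five Saturdays when Saturday falls among the first (month-length − 28) days — i.e. when October 1 is one of Saturday/Friday/Thursday.
October 1 by year: 1956:Mon 1957:Tue 1958:Wed 1959:Thu✓ 1960:Sat✓ 1961:Sun 1962:Mon 1963:Tue 1964:Thu✓ 1965:Fri✓ 1966:Sat✓ 1967:Sun 1968:Tue 1969:Wed 1970:Thu✓ …(19 more)… 1990:Mon 1991:Tue 1992:Thu✓ 1993:Fri✓ 1994:Sat✓ 1995:Sun 1996:Tue 1997:Wed 1998:Thu✓ 1999:Fri✓ 2000:Sun 2001:Mon 2002:Tue 2003:Wed 2004:Fri✓
Years with five Saturdays: 1959, 1960, 1964, 1965, 1966, 1970, 1971, 1976, 1977, 1981, 1982, 1983, 1987, 1988, 1992, 1993, 1994, 1998, 1999, 2004 → 20.

20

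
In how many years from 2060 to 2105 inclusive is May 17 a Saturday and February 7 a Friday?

4

Check each year's weekday for May 17 and February 7:
  2060: Mon/Sat  2061: Tue/Mon  2062: Wed/Tue  2063: Thu/Wed  2064: Sat/Thu  2065: Sun/Sat  2066: Mon/Sun  2067: Tue/Mon  2068: Thu/Tue  2069: Fri/Thu  2070: Sat/Fri ✓  2071: Sun/Sat  2072: Tue/Sun  2073: Wed/Tue  …(18 more)…  2092: Sat/Thu  2093: Sun/Sat  2094: Mon/Sun  2095: Tue/Mon  2096: Thu/Tue  2097: Fri/Thu  2098: Sat/Fri ✓  2099: Sun/Sat  2100: Mon/Sun  2101: Tue/Mon  2102: Wed/Tue  2103: Thu/Wed  2104: Sat/Thu  2105: Sun/Sat
Both conditions hold in: 2070, 2081, 2087, 2098 — 4.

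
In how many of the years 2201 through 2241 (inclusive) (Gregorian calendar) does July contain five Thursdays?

18

July has 31 days; it has five Thursdays when Thursday falls among the first (month-length − 28) days — i.e. when July 1 is one of Thursday/Wednesday/Tuesday.
July 1 by year: 2201:Wed✓ 2202:Thu✓ 2203:Fri 2204:Sun 2205:Mon 2206:Tue✓ 2207:Wed✓ 2208:Fri 2209:Sat 2210:Sun 2211:Mon 2212:Wed✓ 2213:Thu✓ 2214:Fri 2215:Sat …(11 more)… 2227:Sun 2228:Tue✓ 2229:Wed✓ 2230:Thu✓ 2231:Fri 2232:Sun 2233:Mon 2234:Tue✓ 2235:Wed✓ 2236:Fri 2237:Sat 2238:Sun 2239:Mon 2240:Wed✓ 2241:Thu✓
Years with five Thursdays: 2201, 2202, 2206, 2207, 2212, 2213, 2217, 2218, 2219, 2223, 2224, 2228, 2229, 2230, 2234, 2235, 2240, 2241 → 18.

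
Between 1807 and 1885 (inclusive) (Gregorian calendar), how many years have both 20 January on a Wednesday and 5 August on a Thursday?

8

Check each year's weekday for 20 January and 5 August:
  1807: Tue/Wed  1808: Wed/Fri  1809: Fri/Sat  1810: Sat/Sun  1811: Sun/Mon  1812: Mon/Wed  1813: Wed/Thu ✓  1814: Thu/Fri  1815: Fri/Sat  1816: Sat/Mon  1817: Mon/Tue  1818: Tue/Wed  1819: Wed/Thu ✓  1820: Thu/Sat  …(51 more)…  1872: Sat/Mon  1873: Mon/Tue  1874: Tue/Wed  1875: Wed/Thu ✓  1876: Thu/Sat  1877: Sat/Sun  1878: Sun/Mon  1879: Mon/Tue  1880: Tue/Thu  1881: Thu/Fri  1882: Fri/Sat  1883: Sat/Sun  1884: Sun/Tue  1885: Tue/Wed
Both conditions hold in: 1813, 1819, 1830, 1841, 1847, 1858, 1869, 1875 — 8.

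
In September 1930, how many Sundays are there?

September 1930 has 30 days and begins on Monday.
The first Sunday is September 7.
Sundays fall on 7, 14, 21, 28 — that's 4.

4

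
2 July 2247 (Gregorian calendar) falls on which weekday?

January 1, 2247 is a Friday.
July 2 is day 183 of the year, i.e. 182 days after Jan 1.
182 mod 7 = 0, so advance 0 weekdays from Friday: Friday.

Friday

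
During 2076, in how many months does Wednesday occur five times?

A month of length L has five Wednesdays iff its first Wednesday is on day ≤ L−28 (so day 1–3 in a 31-day month, 1–2 in a 30-day month, day 1 in a leap February).
Checking each month of 2076: Jan starts Wed (31d) ✓; Feb starts Sat (29d); Mar starts Sun (31d); Apr starts Wed (30d) ✓; May starts Fri (31d); Jun starts Mon (30d); Jul starts Wed (31d) ✓; Aug starts Sat (31d); Sep starts Tue (30d) ✓; Oct starts Thu (31d); Nov starts Sun (30d); Dec starts Tue (31d) ✓.
Five-Wednesday months: January, April, July, September, December → 5.

5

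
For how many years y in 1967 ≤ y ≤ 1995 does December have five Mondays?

December has 31 days; it has five Mondays when Monday falls among the first (month-length − 28) days — i.e. when December 1 is one of Monday/Sunday/Saturday.
December 1 by year: 1967:Fri 1968:Sun✓ 1969:Mon✓ 1970:Tue 1971:Wed 1972:Fri 1973:Sat✓ 1974:Sun✓ 1975:Mon✓ 1976:Wed 1977:Thu 1978:Fri 1979:Sat✓ 1980:Mon✓ 1981:Tue 1982:Wed 1983:Thu 1984:Sat✓ 1985:Sun✓ 1986:Mon✓ 1987:Tue 1988:Thu 1989:Fri 1990:Sat✓ 1991:Sun✓ 1992:Tue 1993:Wed 1994:Thu 1995:Fri
Years with five Mondays: 1968, 1969, 1973, 1974, 1975, 1979, 1980, 1984, 1985, 1986, 1990, 1991 → 12.

12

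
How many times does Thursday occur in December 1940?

December 1940 has 31 days and begins on Sunday.
The first Thursday is December 5.
Thursdays fall on 5, 12, 19, 26 — that's 4.

4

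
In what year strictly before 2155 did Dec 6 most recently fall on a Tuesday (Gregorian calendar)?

2146

From one year to the next, a fixed date's weekday advances by 1, or by 2 when a Feb 29 lies between the two dates.
2155: December 6 is Saturday.
2154: Friday (−1)
2153: Thursday (−1)
2152: Wednesday (−1)
2151: Monday (−2)
2150: Sunday (−1)
2149: Saturday (−1)
2148: Friday (−1)
2147: Wednesday (−2)
2146: Tuesday (−1)
Dec 6 falls on a Tuesday in 2146.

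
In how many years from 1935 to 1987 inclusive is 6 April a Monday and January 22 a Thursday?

Check each year's weekday for 6 April and January 22:
  1935: Sat/Tue  1936: Mon/Wed  1937: Tue/Fri  1938: Wed/Sat  1939: Thu/Sun  1940: Sat/Mon  1941: Sun/Wed  1942: Mon/Thu ✓  1943: Tue/Fri  1944: Thu/Sat  1945: Fri/Mon  1946: Sat/Tue  1947: Sun/Wed  1948: Tue/Thu  …(25 more)…  1974: Sat/Tue  1975: Sun/Wed  1976: Tue/Thu  1977: Wed/Sat  1978: Thu/Sun  1979: Fri/Mon  1980: Sun/Tue  1981: Mon/Thu ✓  1982: Tue/Fri  1983: Wed/Sat  1984: Fri/Sun  1985: Sat/Tue  1986: Sun/Wed  1987: Mon/Thu ✓
Both conditions hold in: 1942, 1953, 1959, 1970, 1981, 1987 — 6.

6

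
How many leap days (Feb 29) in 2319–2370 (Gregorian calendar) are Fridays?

2

Leap years in 2319–2370: 13 of them.
Feb 29 weekday advances by 5 (mod 7) from one leap year to the next four years later (or differs when a century non-leap intervenes).
Leap-day weekdays: 2320:Sun 2324:Fri✓ 2328:Wed 2332:Mon 2336:Sat 2340:Thu 2344:Tue 2348:Sun 2352:Fri✓ 2356:Wed 2360:Mon 2364:Sat 2368:Thu
Friday: 2324, 2352 → 2.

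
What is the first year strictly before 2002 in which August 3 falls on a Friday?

2001

From one year to the next, a fixed date's weekday advances by 1, or by 2 when a Feb 29 lies between the two dates.
2002: August 3 is Saturday.
2001: Friday (−1)
August 3 falls on a Friday in 2001.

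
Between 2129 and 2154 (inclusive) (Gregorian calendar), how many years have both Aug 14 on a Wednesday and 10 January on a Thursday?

3

Check each year's weekday for Aug 14 and 10 January:
  2129: Sun/Mon  2130: Mon/Tue  2131: Tue/Wed  2132: Thu/Thu  2133: Fri/Sat  2134: Sat/Sun  2135: Sun/Mon  2136: Tue/Tue  2137: Wed/Thu ✓  2138: Thu/Fri  2139: Fri/Sat  2140: Sun/Sun  2141: Mon/Tue  2142: Tue/Wed  2143: Wed/Thu ✓  2144: Fri/Fri  2145: Sat/Sun  2146: Sun/Mon  2147: Mon/Tue  2148: Wed/Wed  2149: Thu/Fri  2150: Fri/Sat  2151: Sat/Sun  2152: Mon/Mon  2153: Tue/Wed  2154: Wed/Thu ✓
Both conditions hold in: 2137, 2143, 2154 — 3.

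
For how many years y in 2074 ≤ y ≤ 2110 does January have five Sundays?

January has 31 days; it has five Sundays when Sunday falls among the first (month-length − 28) days — i.e. when January 1 is one of Sunday/Saturday/Friday.
January 1 by year: 2074:Mon 2075:Tue 2076:Wed 2077:Fri✓ 2078:Sat✓ 2079:Sun✓ 2080:Mon 2081:Wed 2082:Thu 2083:Fri✓ 2084:Sat✓ 2085:Mon 2086:Tue 2087:Wed 2088:Thu …(7 more)… 2096:Sun✓ 2097:Tue 2098:Wed 2099:Thu 2100:Fri✓ 2101:Sat✓ 2102:Sun✓ 2103:Mon 2104:Tue 2105:Thu 2106:Fri✓ 2107:Sat✓ 2108:Sun✓ 2109:Tue 2110:Wed
Years with five Sundays: 2077, 2078, 2079, 2083, 2084, 2089, 2090, 2094, 2095, 2096, 2100, 2101, 2102, 2106, 2107, 2108 → 16.

16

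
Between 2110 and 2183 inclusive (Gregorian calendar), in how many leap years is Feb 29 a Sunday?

Leap years in 2110–2183: 18 of them.
Feb 29 weekday advances by 5 (mod 7) from one leap year to the next four years later (or differs when a century non-leap intervenes).
Leap-day weekdays: 2112:Mon 2116:Sat 2120:Thu 2124:Tue 2128:Sun✓ 2132:Fri 2136:Wed 2140:Mon 2144:Sat 2148:Thu 2152:Tue 2156:Sun✓ 2160:Fri 2164:Wed 2168:Mon 2172:Sat 2176:Thu 2180:Tue
Sunday: 2128, 2156 → 2.

2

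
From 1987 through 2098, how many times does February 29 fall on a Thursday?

Leap years in 1987–2098: 28 of them.
Feb 29 weekday advances by 5 (mod 7) from one leap year to the next four years later (or differs when a century non-leap intervenes).
Leap-day weekdays: 1988:Mon 1992:Sat 1996:Thu✓ 2000:Tue 2004:Sun 2008:Fri 2012:Wed 2016:Mon 2020:Sat 2024:Thu✓ 2028:Tue 2032:Sun 2036:Fri 2040:Wed 2044:Mon 2048:Sat 2052:Thu✓ 2056:Tue 2060:Sun 2064:Fri 2068:Wed 2072:Mon 2076:Sat 2080:Thu✓ 2084:Tue 2088:Sun 2092:Fri 2096:Wed
Thursday: 1996, 2024, 2052, 2080 → 4.

4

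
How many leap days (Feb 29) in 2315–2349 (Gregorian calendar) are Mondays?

1

Leap years in 2315–2349: 9 of them.
Feb 29 weekday advances by 5 (mod 7) from one leap year to the next four years later (or differs when a century non-leap intervenes).
Leap-day weekdays: 2316:Tue 2320:Sun 2324:Fri 2328:Wed 2332:Mon✓ 2336:Sat 2340:Thu 2344:Tue 2348:Sun
Monday: 2332 → 1.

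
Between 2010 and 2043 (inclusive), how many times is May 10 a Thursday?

5

Track May 10's weekday year by year (advancing +1, or +2 across a Feb 29):
  2010: Mon  2011: Tue (+1)  2012: Thu (+2) ✓  2013: Fri (+1)  2014: Sat (+1)
  2015: Sun (+1)  2016: Tue (+2)  2017: Wed (+1)  2018: Thu (+1) ✓  2019: Fri (+1)
  2020: Sun (+2)  2021: Mon (+1)  2022: Tue (+1)  2023: Wed (+1)  … (6 more years) …
  2030: Fri (+1)  2031: Sat (+1)  2032: Mon (+2)  2033: Tue (+1)  2034: Wed (+1)
  2035: Thu (+1) ✓  2036: Sat (+2)  2037: Sun (+1)  2038: Mon (+1)  2039: Tue (+1)
  2040: Thu (+2) ✓  2041: Fri (+1)  2042: Sat (+1)  2043: Sun (+1)
Thursday years: 2012, 2018, 2029, 2035, 2040 — 5 in total.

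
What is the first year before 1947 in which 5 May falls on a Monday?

From one year to the next, a fixed date's weekday advances by 1, or by 2 when a Feb 29 lies between the two dates.
1947: May 5 is Monday.
1946: Sunday (−1)
1945: Saturday (−1)
1944: Friday (−1)
1943: Wednesday (−2)
1942: Tuesday (−1)
1941: Monday (−1)
5 May falls on a Monday in 1941.

1941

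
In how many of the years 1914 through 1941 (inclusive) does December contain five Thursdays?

December has 31 days; it has five Thursdays when Thursday falls among the first (month-length − 28) days — i.e. when December 1 is one of Thursday/Wednesday/Tuesday.
December 1 by year: 1914:Tue✓ 1915:Wed✓ 1916:Fri 1917:Sat 1918:Sun 1919:Mon 1920:Wed✓ 1921:Thu✓ 1922:Fri 1923:Sat 1924:Mon 1925:Tue✓ 1926:Wed✓ 1927:Thu✓ 1928:Sat 1929:Sun 1930:Mon 1931:Tue✓ 1932:Thu✓ 1933:Fri 1934:Sat 1935:Sun 1936:Tue✓ 1937:Wed✓ 1938:Thu✓ 1939:Fri 1940:Sun 1941:Mon
Years with five Thursdays: 1914, 1915, 1920, 1921, 1925, 1926, 1927, 1931, 1932, 1936, 1937, 1938 → 12.

12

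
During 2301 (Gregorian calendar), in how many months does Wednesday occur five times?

A month of length L has five Wednesdays iff its first Wednesday is on day ≤ L−28 (so day 1–3 in a 31-day month, 1–2 in a 30-day month, day 1 in a leap February).
Checking each month of 2301: Jan starts Tue (31d) ✓; Feb starts Fri (28d); Mar starts Fri (31d); Apr starts Mon (30d); May starts Wed (31d) ✓; Jun starts Sat (30d); Jul starts Mon (31d) ✓; Aug starts Thu (31d); Sep starts Sun (30d); Oct starts Tue (31d) ✓; Nov starts Fri (30d); Dec starts Sun (31d).
Five-Wednesday months: January, May, July, October → 4.

4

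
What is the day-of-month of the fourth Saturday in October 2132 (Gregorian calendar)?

October 1, 2132 is a Wednesday, so the first Saturday is the 4th.
The fourth Saturday is 4 + 21 = 25.

25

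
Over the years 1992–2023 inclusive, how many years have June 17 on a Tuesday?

Track June 17's weekday year by year (advancing +1, or +2 across a Feb 29):
  1992: Wed  1993: Thu (+1)  1994: Fri (+1)  1995: Sat (+1)  1996: Mon (+2)
  1997: Tue (+1) ✓  1998: Wed (+1)  1999: Thu (+1)  2000: Sat (+2)  2001: Sun (+1)
  2002: Mon (+1)  2003: Tue (+1) ✓  2004: Thu (+2)  2005: Fri (+1)  … (4 more years) …
  2010: Thu (+1)  2011: Fri (+1)  2012: Sun (+2)  2013: Mon (+1)  2014: Tue (+1) ✓
  2015: Wed (+1)  2016: Fri (+2)  2017: Sat (+1)  2018: Sun (+1)  2019: Mon (+1)
  2020: Wed (+2)  2021: Thu (+1)  2022: Fri (+1)  2023: Sat (+1)
Tuesday years: 1997, 2003, 2008, 2014 — 4 in total.

4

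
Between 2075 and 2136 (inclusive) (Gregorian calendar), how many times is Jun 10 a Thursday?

Track Jun 10's weekday year by year (advancing +1, or +2 across a Feb 29):
  2075: Mon  2076: Wed (+2)  2077: Thu (+1) ✓  2078: Fri (+1)  2079: Sat (+1)
  2080: Mon (+2)  2081: Tue (+1)  2082: Wed (+1)  2083: Thu (+1) ✓  2084: Sat (+2)
  2085: Sun (+1)  2086: Mon (+1)  2087: Tue (+1)  2088: Thu (+2) ✓  … (34 more years) …
  2123: Thu (+1) ✓  2124: Sat (+2)  2125: Sun (+1)  2126: Mon (+1)  2127: Tue (+1)
  2128: Thu (+2) ✓  2129: Fri (+1)  2130: Sat (+1)  2131: Sun (+1)  2132: Tue (+2)
  2133: Wed (+1)  2134: Thu (+1) ✓  2135: Fri (+1)  2136: Sun (+2)
Thursday years: 2077, 2083, 2088, 2094, 2100, 2106, 2117, 2123, 2128, 2134 — 10 in total.

10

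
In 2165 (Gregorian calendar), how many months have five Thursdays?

4

A month of length L has five Thursdays iff its first Thursday is on day ≤ L−28 (so day 1–3 in a 31-day month, 1–2 in a 30-day month, day 1 in a leap February).
Checking each month of 2165: Jan starts Tue (31d) ✓; Feb starts Fri (28d); Mar starts Fri (31d); Apr starts Mon (30d); May starts Wed (31d) ✓; Jun starts Sat (30d); Jul starts Mon (31d); Aug starts Thu (31d) ✓; Sep starts Sun (30d); Oct starts Tue (31d) ✓; Nov starts Fri (30d); Dec starts Sun (31d).
Five-Thursday months: January, May, August, October → 4.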